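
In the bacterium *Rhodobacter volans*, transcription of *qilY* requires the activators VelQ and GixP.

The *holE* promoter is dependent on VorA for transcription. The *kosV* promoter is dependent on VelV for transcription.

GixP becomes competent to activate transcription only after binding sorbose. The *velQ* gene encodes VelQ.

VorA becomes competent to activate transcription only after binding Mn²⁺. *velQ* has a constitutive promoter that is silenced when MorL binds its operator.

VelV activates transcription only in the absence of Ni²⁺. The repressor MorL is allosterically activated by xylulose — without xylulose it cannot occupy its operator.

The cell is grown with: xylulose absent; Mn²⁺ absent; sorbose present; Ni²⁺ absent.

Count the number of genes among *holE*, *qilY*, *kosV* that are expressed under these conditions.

2

Mn²⁺ is absent, so VorA is inactive.
Required activator VorA is absent, so *holE* is not transcribed.
→ *holE* is OFF.
Xylulose is absent, so MorL is inactive.
With no repressor bound, *velQ* is transcribed.
So VelQ is produced and active.
Sorbose is present, so GixP is active.
No repressor is bound and VelQ and GixP are active, so *qilY* is transcribed.
→ *qilY* is ON.
Ni²⁺ is absent, so VelV is active.
No repressor is bound and VelV is active, so *kosV* is transcribed.
→ *kosV* is ON.
2 of the 3 genes are transcribed.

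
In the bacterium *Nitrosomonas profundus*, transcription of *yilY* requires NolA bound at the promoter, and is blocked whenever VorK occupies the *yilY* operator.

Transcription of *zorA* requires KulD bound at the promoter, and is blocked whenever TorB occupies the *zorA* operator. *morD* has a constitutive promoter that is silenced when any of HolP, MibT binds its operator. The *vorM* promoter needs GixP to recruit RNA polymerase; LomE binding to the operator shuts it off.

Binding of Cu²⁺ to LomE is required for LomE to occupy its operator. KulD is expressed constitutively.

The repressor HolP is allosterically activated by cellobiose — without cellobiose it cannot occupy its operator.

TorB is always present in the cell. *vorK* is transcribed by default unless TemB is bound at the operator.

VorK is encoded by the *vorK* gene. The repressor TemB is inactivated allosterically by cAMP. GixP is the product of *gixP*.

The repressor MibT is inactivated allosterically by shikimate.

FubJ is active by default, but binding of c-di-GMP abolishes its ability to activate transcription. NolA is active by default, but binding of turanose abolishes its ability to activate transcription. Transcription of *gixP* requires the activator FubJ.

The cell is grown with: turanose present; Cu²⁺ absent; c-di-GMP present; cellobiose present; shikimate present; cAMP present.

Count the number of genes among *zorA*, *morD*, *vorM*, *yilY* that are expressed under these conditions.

TorB is produced constitutively and is active.
KulD is produced constitutively and is active.
With repressor TorB bound, *zorA* is not transcribed.
→ *zorA* is OFF.
Cellobiose is present, so HolP is active.
Shikimate is present, so MibT is inactive.
With repressor HolP bound, *morD* is not transcribed.
→ *morD* is OFF.
c-di-GMP is present, so FubJ is inactive.
Required activator FubJ is absent, so *gixP* is not transcribed.
So GixP is not produced.
Cu²⁺ is absent, so LomE is inactive.
Required activator GixP is absent, so *vorM* is not transcribed.
→ *vorM* is OFF.
Turanose is present, so NolA is inactive.
cAMP is present, so TemB is inactive.
With no repressor bound, *vorK* is transcribed.
So VorK is produced and active.
With repressor VorK bound, *yilY* is not transcribed.
→ *yilY* is OFF.
0 of the 4 genes are transcribed.

0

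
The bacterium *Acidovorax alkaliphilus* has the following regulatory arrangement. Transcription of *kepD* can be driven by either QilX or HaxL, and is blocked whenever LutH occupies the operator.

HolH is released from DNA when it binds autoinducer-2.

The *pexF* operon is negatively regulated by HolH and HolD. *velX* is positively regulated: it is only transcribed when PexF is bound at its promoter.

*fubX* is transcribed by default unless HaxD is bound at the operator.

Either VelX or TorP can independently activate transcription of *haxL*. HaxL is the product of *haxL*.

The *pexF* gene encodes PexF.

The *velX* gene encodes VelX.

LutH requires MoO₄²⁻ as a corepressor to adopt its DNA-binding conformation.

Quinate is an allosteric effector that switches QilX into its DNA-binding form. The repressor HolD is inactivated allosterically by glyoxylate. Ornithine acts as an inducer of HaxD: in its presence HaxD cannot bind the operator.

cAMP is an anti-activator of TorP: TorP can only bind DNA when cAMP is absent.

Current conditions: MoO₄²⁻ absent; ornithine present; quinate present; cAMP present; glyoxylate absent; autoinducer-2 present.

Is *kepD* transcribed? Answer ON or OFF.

MoO₄²⁻ is absent, so LutH is inactive.
Quinate is present, so QilX is active.
Autoinducer-2 is present, so HolH is inactive.
Glyoxylate is absent, so HolD is active.
With repressor HolD bound, *pexF* is not transcribed.
So PexF is not produced.
Required activator PexF is absent, so *velX* is not transcribed.
So VelX is not produced.
cAMP is present, so TorP is inactive.
No activator is available at the *haxL* promoter, so *haxL* is not transcribed.
So HaxL is not produced.
Activator QilX is present, so *kepD* is transcribed.

ON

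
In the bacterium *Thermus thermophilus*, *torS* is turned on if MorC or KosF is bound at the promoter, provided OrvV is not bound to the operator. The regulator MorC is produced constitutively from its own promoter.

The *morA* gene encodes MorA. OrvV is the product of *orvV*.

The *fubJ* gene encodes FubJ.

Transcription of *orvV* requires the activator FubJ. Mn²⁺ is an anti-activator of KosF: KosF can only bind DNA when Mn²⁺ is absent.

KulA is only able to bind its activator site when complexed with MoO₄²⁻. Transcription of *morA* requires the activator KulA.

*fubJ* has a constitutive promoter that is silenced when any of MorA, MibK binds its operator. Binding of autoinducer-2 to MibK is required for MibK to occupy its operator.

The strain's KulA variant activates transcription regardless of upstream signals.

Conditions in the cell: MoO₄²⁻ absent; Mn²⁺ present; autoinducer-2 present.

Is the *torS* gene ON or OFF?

ON

KulA is constitutively active in this strain.
No repressor is bound and KulA is active, so *morA* is transcribed.
So MorA is produced and active.
Autoinducer-2 is present, so MibK is active.
With repressor MorA bound, *fubJ* is not transcribed.
So FubJ is not produced.
Required activator FubJ is absent, so *orvV* is not transcribed.
So OrvV is not produced.
MorC is produced constitutively and is active.
Mn²⁺ is present, so KosF is inactive.
Activator MorC is present, so *torS* is transcribed.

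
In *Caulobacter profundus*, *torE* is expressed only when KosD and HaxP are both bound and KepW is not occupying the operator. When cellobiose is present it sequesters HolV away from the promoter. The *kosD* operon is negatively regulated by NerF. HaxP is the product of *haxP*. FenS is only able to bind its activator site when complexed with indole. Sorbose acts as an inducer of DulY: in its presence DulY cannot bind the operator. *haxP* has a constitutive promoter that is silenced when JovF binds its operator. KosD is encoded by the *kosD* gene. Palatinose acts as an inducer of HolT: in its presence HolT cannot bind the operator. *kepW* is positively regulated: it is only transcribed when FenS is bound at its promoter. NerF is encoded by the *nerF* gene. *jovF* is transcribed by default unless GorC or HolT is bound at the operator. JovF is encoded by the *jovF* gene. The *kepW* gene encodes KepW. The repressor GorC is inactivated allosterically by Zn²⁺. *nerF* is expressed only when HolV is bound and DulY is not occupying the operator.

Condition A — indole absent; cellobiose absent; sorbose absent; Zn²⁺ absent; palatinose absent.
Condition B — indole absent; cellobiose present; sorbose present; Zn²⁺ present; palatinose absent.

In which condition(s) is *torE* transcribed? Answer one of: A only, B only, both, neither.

both

Condition A:
Indole is absent, so FenS is inactive.
Required activator FenS is absent, so *kepW* is not transcribed.
So KepW is not produced.
Cellobiose is absent, so HolV is active.
Sorbose is absent, so DulY is active.
With repressor DulY bound, *nerF* is not transcribed.
So NerF is not produced.
With no repressor bound, *kosD* is transcribed.
So KosD is produced and active.
Zn²⁺ is absent, so GorC is active.
Palatinose is absent, so HolT is active.
With repressor GorC bound, *jovF* is not transcribed.
So JovF is not produced.
With no repressor bound, *haxP* is transcribed.
So HaxP is produced and active.
No repressor is bound and KosD and HaxP are active, so *torE* is transcribed.
→ *torE* is ON in A.
Condition B:
Indole is absent, so FenS is inactive.
Required activator FenS is absent, so *kepW* is not transcribed.
So KepW is not produced.
Cellobiose is present, so HolV is inactive.
Sorbose is present, so DulY is inactive.
Required activator HolV is absent, so *nerF* is not transcribed.
So NerF is not produced.
With no repressor bound, *kosD* is transcribed.
So KosD is produced and active.
Zn²⁺ is present, so GorC is inactive.
Palatinose is absent, so HolT is active.
With repressor HolT bound, *jovF* is not transcribed.
So JovF is not produced.
With no repressor bound, *haxP* is transcribed.
So HaxP is produced and active.
No repressor is bound and KosD and HaxP are active, so *torE* is transcribed.
→ *torE* is ON in B.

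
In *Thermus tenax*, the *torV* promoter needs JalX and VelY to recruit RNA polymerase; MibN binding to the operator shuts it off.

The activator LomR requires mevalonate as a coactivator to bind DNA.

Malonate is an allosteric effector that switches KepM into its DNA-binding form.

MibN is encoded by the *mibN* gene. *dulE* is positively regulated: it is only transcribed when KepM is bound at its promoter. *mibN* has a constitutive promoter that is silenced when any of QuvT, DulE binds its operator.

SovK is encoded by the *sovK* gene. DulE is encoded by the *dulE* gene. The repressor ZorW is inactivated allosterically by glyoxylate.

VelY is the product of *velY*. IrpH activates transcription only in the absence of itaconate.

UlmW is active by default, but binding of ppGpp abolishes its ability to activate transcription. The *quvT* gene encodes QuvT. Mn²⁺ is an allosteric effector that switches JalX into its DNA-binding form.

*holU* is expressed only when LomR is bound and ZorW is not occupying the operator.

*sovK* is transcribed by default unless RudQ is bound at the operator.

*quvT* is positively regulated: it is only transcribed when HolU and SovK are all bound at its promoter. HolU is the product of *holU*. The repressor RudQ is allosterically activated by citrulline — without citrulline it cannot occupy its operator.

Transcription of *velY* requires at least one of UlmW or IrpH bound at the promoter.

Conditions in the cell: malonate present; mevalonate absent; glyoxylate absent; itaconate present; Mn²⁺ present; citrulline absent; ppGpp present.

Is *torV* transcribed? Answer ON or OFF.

Mn²⁺ is present, so JalX is active.
Mevalonate is absent, so LomR is inactive.
Glyoxylate is absent, so ZorW is active.
With repressor ZorW bound, *holU* is not transcribed.
So HolU is not produced.
Citrulline is absent, so RudQ is inactive.
With no repressor bound, *sovK* is transcribed.
So SovK is produced and active.
Required activator HolU is absent, so *quvT* is not transcribed.
So QuvT is not produced.
Malonate is present, so KepM is active.
No repressor is bound and KepM is active, so *dulE* is transcribed.
So DulE is produced and active.
With repressor DulE bound, *mibN* is not transcribed.
So MibN is not produced.
ppGpp is present, so UlmW is inactive.
Itaconate is present, so IrpH is inactive.
No activator is available at the *velY* promoter, so *velY* is not transcribed.
So VelY is not produced.
Required activator VelY is absent, so *torV* is not transcribed.

OFF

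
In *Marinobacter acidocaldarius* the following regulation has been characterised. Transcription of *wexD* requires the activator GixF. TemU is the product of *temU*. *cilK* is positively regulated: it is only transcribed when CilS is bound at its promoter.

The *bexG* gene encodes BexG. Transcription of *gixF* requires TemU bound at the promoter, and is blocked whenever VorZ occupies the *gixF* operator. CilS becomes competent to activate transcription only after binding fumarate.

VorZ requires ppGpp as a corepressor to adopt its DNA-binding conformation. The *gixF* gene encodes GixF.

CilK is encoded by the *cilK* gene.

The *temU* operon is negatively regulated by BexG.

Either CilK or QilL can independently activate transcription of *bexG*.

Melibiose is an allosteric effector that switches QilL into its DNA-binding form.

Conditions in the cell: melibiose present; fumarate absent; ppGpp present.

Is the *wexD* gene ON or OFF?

OFF

Fumarate is absent, so CilS is inactive.
Required activator CilS is absent, so *cilK* is not transcribed.
So CilK is not produced.
Melibiose is present, so QilL is active.
Activator QilL is present, so *bexG* is transcribed.
So BexG is produced and active.
With repressor BexG bound, *temU* is not transcribed.
So TemU is not produced.
ppGpp is present, so VorZ is active.
With repressor VorZ bound, *gixF* is not transcribed.
So GixF is not produced.
Required activator GixF is absent, so *wexD* is not transcribed.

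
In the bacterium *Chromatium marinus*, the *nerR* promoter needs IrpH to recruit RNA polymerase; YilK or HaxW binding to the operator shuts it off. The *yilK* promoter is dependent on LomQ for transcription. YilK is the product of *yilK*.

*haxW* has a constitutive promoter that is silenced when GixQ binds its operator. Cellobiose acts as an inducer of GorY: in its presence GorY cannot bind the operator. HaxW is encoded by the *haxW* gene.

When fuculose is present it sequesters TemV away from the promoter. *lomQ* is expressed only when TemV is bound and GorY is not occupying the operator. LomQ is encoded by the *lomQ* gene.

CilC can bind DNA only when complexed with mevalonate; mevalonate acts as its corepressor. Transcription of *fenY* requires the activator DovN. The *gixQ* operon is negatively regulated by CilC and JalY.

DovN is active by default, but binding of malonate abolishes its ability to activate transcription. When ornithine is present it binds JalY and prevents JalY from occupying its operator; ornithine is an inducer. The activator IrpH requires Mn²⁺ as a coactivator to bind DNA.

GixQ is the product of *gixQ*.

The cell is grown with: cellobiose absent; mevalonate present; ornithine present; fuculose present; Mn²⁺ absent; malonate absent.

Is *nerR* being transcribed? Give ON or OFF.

Fuculose is present, so TemV is inactive.
Cellobiose is absent, so GorY is active.
With repressor GorY bound, *lomQ* is not transcribed.
So LomQ is not produced.
Required activator LomQ is absent, so *yilK* is not transcribed.
So YilK is not produced.
Mn²⁺ is absent, so IrpH is inactive.
Mevalonate is present, so CilC is active.
Ornithine is present, so JalY is inactive.
With repressor CilC bound, *gixQ* is not transcribed.
So GixQ is not produced.
With no repressor bound, *haxW* is transcribed.
So HaxW is produced and active.
With repressor HaxW bound, *nerR* is not transcribed.

OFF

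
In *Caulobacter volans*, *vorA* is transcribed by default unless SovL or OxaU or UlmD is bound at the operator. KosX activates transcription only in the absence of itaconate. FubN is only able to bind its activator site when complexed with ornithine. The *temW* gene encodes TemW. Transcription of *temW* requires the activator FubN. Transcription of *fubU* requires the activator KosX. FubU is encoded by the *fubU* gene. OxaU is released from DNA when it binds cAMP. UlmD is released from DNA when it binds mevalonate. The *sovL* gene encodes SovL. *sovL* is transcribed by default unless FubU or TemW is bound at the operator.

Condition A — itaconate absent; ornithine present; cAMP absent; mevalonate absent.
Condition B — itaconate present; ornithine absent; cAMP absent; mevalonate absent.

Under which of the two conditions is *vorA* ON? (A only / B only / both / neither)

neither

Condition A:
Itaconate is absent, so KosX is active.
No repressor is bound and KosX is active, so *fubU* is transcribed.
So FubU is produced and active.
Ornithine is present, so FubN is active.
No repressor is bound and FubN is active, so *temW* is transcribed.
So TemW is produced and active.
With repressor FubU bound, *sovL* is not transcribed.
So SovL is not produced.
cAMP is absent, so OxaU is active.
Mevalonate is absent, so UlmD is active.
With repressor OxaU bound, *vorA* is not transcribed.
→ *vorA* is OFF in A.
Condition B:
Itaconate is present, so KosX is inactive.
Required activator KosX is absent, so *fubU* is not transcribed.
So FubU is not produced.
Ornithine is absent, so FubN is inactive.
Required activator FubN is absent, so *temW* is not transcribed.
So TemW is not produced.
With no repressor bound, *sovL* is transcribed.
So SovL is produced and active.
cAMP is absent, so OxaU is active.
Mevalonate is absent, so UlmD is active.
With repressor SovL bound, *vorA* is not transcribed.
→ *vorA* is OFF in B.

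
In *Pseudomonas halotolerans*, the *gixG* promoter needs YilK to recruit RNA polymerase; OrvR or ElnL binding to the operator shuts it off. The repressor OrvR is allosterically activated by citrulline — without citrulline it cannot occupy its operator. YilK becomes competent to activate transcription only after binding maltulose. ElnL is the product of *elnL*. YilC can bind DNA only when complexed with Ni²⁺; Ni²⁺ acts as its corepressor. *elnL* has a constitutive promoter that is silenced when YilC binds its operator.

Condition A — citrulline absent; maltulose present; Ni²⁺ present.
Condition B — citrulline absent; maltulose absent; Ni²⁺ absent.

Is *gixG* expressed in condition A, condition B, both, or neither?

Condition A:
Citrulline is absent, so OrvR is inactive.
Maltulose is present, so YilK is active.
Ni²⁺ is present, so YilC is active.
With repressor YilC bound, *elnL* is not transcribed.
So ElnL is not produced.
No repressor is bound and YilK is active, so *gixG* is transcribed.
→ *gixG* is ON in A.
Condition B:
Citrulline is absent, so OrvR is inactive.
Maltulose is absent, so YilK is inactive.
Ni²⁺ is absent, so YilC is inactive.
With no repressor bound, *elnL* is transcribed.
So ElnL is produced and active.
With repressor ElnL bound, *gixG* is not transcribed.
→ *gixG* is OFF in B.

A only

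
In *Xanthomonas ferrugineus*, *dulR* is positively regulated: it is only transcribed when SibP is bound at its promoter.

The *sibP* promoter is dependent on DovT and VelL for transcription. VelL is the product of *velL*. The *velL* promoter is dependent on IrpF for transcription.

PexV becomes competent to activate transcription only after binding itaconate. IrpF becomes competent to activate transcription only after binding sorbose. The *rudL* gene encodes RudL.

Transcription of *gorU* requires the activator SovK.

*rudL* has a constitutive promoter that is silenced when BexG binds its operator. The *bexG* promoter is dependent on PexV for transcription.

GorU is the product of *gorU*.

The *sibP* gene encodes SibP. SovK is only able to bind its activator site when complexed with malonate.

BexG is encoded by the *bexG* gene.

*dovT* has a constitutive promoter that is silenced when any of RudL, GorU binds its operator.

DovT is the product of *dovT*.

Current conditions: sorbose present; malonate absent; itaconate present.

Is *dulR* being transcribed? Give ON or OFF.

ON

Itaconate is present, so PexV is active.
No repressor is bound and PexV is active, so *bexG* is transcribed.
So BexG is produced and active.
With repressor BexG bound, *rudL* is not transcribed.
So RudL is not produced.
Malonate is absent, so SovK is inactive.
Required activator SovK is absent, so *gorU* is not transcribed.
So GorU is not produced.
With no repressor bound, *dovT* is transcribed.
So DovT is produced and active.
Sorbose is present, so IrpF is active.
No repressor is bound and IrpF is active, so *velL* is transcribed.
So VelL is produced and active.
No repressor is bound and DovT and VelL are active, so *sibP* is transcribed.
So SibP is produced and active.
No repressor is bound and SibP is active, so *dulR* is transcribed.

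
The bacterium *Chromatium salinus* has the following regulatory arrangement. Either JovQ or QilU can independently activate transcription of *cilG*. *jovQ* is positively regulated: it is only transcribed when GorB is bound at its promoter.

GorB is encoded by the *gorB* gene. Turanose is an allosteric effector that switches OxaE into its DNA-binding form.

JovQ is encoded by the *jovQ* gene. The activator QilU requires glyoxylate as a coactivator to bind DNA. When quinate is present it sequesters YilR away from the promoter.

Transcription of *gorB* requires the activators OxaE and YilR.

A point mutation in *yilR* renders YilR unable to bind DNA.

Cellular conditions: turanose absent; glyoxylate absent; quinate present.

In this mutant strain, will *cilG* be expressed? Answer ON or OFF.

OFF

Turanose is absent, so OxaE is inactive.
YilR is non-functional in this strain, so it has no effect.
Required activator OxaE is absent, so *gorB* is not transcribed.
So GorB is not produced.
Required activator GorB is absent, so *jovQ* is not transcribed.
So JovQ is not produced.
Glyoxylate is absent, so QilU is inactive.
No activator is available at the *cilG* promoter, so *cilG* is not transcribed.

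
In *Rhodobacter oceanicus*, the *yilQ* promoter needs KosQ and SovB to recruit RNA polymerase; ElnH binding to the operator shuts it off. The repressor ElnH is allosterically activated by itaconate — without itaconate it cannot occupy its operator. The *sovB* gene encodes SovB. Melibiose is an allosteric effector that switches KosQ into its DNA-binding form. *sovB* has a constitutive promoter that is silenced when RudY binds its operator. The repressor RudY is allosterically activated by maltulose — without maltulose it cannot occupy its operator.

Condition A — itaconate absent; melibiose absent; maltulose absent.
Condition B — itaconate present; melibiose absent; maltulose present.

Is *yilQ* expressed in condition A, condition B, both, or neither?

Condition A:
Itaconate is absent, so ElnH is inactive.
Melibiose is absent, so KosQ is inactive.
Maltulose is absent, so RudY is inactive.
With no repressor bound, *sovB* is transcribed.
So SovB is produced and active.
Required activator KosQ is absent, so *yilQ* is not transcribed.
→ *yilQ* is OFF in A.
Condition B:
Itaconate is present, so ElnH is active.
Melibiose is absent, so KosQ is inactive.
Maltulose is present, so RudY is active.
With repressor RudY bound, *sovB* is not transcribed.
So SovB is not produced.
With repressor ElnH bound, *yilQ* is not transcribed.
→ *yilQ* is OFF in B.

neither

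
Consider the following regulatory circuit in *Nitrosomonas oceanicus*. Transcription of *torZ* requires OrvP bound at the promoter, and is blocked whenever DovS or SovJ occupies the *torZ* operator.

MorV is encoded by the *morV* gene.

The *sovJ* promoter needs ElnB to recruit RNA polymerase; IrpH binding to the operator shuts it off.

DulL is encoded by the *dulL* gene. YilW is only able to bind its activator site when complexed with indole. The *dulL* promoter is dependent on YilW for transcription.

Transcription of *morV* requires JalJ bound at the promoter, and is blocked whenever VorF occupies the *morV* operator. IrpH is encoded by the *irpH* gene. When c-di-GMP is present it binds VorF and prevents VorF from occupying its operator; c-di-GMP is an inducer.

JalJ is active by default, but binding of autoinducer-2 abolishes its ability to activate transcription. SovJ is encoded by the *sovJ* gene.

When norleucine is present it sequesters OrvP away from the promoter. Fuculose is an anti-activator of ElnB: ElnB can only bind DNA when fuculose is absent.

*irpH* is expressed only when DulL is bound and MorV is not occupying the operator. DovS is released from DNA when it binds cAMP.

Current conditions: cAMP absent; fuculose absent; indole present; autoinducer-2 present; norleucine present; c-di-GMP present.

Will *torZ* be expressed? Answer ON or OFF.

Norleucine is present, so OrvP is inactive.
cAMP is absent, so DovS is active.
Indole is present, so YilW is active.
No repressor is bound and YilW is active, so *dulL* is transcribed.
So DulL is produced and active.
Autoinducer-2 is present, so JalJ is inactive.
c-di-GMP is present, so VorF is inactive.
Required activator JalJ is absent, so *morV* is not transcribed.
So MorV is not produced.
No repressor is bound and DulL is active, so *irpH* is transcribed.
So IrpH is produced and active.
Fuculose is absent, so ElnB is active.
With repressor IrpH bound, *sovJ* is not transcribed.
So SovJ is not produced.
With repressor DovS bound, *torZ* is not transcribed.

OFF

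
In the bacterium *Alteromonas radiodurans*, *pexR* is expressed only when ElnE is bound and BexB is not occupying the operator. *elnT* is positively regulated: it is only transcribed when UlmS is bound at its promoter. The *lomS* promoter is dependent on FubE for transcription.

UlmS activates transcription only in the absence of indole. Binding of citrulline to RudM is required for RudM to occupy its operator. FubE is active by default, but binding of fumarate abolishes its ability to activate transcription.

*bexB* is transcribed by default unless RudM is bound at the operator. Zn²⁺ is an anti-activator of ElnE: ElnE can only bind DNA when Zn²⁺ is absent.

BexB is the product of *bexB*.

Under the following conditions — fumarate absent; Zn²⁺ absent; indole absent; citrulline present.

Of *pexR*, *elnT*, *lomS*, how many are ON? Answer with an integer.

Citrulline is present, so RudM is active.
With repressor RudM bound, *bexB* is not transcribed.
So BexB is not produced.
Zn²⁺ is absent, so ElnE is active.
No repressor is bound and ElnE is active, so *pexR* is transcribed.
→ *pexR* is ON.
Indole is absent, so UlmS is active.
No repressor is bound and UlmS is active, so *elnT* is transcribed.
→ *elnT* is ON.
Fumarate is absent, so FubE is active.
No repressor is bound and FubE is active, so *lomS* is transcribed.
→ *lomS* is ON.
3 of the 3 genes are transcribed.

3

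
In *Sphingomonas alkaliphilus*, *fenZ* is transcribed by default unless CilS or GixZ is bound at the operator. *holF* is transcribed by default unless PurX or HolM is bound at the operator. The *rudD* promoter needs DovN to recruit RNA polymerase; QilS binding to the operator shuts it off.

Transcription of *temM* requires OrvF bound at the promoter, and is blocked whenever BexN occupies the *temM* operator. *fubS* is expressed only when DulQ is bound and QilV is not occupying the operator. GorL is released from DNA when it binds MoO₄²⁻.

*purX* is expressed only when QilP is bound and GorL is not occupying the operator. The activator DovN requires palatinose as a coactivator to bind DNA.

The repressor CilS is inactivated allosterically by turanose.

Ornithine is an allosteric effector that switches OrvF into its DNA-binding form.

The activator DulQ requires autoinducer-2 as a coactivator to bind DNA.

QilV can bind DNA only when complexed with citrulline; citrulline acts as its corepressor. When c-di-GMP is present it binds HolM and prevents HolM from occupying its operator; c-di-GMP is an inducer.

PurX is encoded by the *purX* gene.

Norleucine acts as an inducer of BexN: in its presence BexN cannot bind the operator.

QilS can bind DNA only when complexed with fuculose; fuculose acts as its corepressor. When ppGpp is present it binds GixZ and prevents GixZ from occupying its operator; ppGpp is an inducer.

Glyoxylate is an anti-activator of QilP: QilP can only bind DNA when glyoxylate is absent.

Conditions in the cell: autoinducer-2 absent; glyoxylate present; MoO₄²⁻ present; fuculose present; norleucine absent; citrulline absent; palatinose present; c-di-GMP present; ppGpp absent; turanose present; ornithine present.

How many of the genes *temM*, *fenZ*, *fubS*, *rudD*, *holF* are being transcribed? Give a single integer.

1

Norleucine is absent, so BexN is active.
Ornithine is present, so OrvF is active.
With repressor BexN bound, *temM* is not transcribed.
→ *temM* is OFF.
Turanose is present, so CilS is inactive.
ppGpp is absent, so GixZ is active.
With repressor GixZ bound, *fenZ* is not transcribed.
→ *fenZ* is OFF.
Autoinducer-2 is absent, so DulQ is inactive.
Citrulline is absent, so QilV is inactive.
Required activator DulQ is absent, so *fubS* is not transcribed.
→ *fubS* is OFF.
Palatinose is present, so DovN is active.
Fuculose is present, so QilS is active.
With repressor QilS bound, *rudD* is not transcribed.
→ *rudD* is OFF.
Glyoxylate is present, so QilP is inactive.
MoO₄²⁻ is present, so GorL is inactive.
Required activator QilP is absent, so *purX* is not transcribed.
So PurX is not produced.
c-di-GMP is present, so HolM is inactive.
With no repressor bound, *holF* is transcribed.
→ *holF* is ON.
1 of the 5 genes is transcribed.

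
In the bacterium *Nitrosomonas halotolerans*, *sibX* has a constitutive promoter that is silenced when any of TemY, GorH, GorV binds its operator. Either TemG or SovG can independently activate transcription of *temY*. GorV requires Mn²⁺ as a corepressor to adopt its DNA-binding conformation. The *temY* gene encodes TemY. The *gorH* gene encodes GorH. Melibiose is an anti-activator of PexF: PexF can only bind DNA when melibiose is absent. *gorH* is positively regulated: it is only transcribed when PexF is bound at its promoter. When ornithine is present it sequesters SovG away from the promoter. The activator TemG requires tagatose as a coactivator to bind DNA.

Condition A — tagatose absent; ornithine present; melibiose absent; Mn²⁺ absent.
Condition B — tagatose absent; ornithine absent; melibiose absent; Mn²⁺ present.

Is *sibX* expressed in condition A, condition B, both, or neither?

neither

Condition A:
Tagatose is absent, so TemG is inactive.
Ornithine is present, so SovG is inactive.
No activator is available at the *temY* promoter, so *temY* is not transcribed.
So TemY is not produced.
Melibiose is absent, so PexF is active.
No repressor is bound and PexF is active, so *gorH* is transcribed.
So GorH is produced and active.
Mn²⁺ is absent, so GorV is inactive.
With repressor GorH bound, *sibX* is not transcribed.
→ *sibX* is OFF in A.
Condition B:
Tagatose is absent, so TemG is inactive.
Ornithine is absent, so SovG is active.
Activator SovG is present, so *temY* is transcribed.
So TemY is produced and active.
Melibiose is absent, so PexF is active.
No repressor is bound and PexF is active, so *gorH* is transcribed.
So GorH is produced and active.
Mn²⁺ is present, so GorV is active.
With repressor TemY bound, *sibX* is not transcribed.
→ *sibX* is OFF in B.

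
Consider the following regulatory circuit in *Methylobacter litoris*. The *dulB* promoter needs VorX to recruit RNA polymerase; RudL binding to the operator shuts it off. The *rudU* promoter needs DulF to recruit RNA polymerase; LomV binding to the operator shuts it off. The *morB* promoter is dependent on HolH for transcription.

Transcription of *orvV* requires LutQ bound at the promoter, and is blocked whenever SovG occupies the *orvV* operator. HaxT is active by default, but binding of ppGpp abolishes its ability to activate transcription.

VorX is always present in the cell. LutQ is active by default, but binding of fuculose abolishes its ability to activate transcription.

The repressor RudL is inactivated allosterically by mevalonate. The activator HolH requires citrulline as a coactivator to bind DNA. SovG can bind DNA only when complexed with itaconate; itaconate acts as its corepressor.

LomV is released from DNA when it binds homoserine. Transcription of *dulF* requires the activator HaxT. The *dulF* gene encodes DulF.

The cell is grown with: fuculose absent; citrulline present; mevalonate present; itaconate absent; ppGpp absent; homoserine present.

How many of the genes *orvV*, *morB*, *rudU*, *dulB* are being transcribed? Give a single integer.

4

Itaconate is absent, so SovG is inactive.
Fuculose is absent, so LutQ is active.
No repressor is bound and LutQ is active, so *orvV* is transcribed.
→ *orvV* is ON.
Citrulline is present, so HolH is active.
No repressor is bound and HolH is active, so *morB* is transcribed.
→ *morB* is ON.
ppGpp is absent, so HaxT is active.
No repressor is bound and HaxT is active, so *dulF* is transcribed.
So DulF is produced and active.
Homoserine is present, so LomV is inactive.
No repressor is bound and DulF is active, so *rudU* is transcribed.
→ *rudU* is ON.
Mevalonate is present, so RudL is inactive.
VorX is produced constitutively and is active.
No repressor is bound and VorX is active, so *dulB* is transcribed.
→ *dulB* is ON.
4 of the 4 genes are transcribed.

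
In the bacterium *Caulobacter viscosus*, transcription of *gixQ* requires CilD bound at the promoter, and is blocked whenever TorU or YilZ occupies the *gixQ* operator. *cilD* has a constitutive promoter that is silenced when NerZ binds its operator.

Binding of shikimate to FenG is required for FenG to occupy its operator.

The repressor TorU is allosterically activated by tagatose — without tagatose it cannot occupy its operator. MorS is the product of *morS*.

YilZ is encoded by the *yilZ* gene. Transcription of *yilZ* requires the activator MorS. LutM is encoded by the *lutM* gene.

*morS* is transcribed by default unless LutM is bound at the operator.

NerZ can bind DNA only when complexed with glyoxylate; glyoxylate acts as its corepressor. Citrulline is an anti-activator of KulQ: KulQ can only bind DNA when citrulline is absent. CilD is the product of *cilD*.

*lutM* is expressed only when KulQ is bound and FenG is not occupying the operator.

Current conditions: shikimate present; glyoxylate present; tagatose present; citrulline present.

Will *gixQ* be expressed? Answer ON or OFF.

Tagatose is present, so TorU is active.
Glyoxylate is present, so NerZ is active.
With repressor NerZ bound, *cilD* is not transcribed.
So CilD is not produced.
Citrulline is present, so KulQ is inactive.
Shikimate is present, so FenG is active.
With repressor FenG bound, *lutM* is not transcribed.
So LutM is not produced.
With no repressor bound, *morS* is transcribed.
So MorS is produced and active.
No repressor is bound and MorS is active, so *yilZ* is transcribed.
So YilZ is produced and active.
With repressor TorU bound, *gixQ* is not transcribed.

OFF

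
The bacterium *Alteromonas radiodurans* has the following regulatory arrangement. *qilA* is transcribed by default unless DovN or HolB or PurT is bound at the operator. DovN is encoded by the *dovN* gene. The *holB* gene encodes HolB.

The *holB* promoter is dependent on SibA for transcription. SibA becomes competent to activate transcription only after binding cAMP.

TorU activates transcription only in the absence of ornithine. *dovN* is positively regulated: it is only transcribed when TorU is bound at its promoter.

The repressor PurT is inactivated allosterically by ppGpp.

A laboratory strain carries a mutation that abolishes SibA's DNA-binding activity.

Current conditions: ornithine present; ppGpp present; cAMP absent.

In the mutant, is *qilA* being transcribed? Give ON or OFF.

ON

Ornithine is present, so TorU is inactive.
Required activator TorU is absent, so *dovN* is not transcribed.
So DovN is not produced.
SibA is non-functional in this strain, so it has no effect.
Required activator SibA is absent, so *holB* is not transcribed.
So HolB is not produced.
ppGpp is present, so PurT is inactive.
With no repressor bound, *qilA* is transcribed.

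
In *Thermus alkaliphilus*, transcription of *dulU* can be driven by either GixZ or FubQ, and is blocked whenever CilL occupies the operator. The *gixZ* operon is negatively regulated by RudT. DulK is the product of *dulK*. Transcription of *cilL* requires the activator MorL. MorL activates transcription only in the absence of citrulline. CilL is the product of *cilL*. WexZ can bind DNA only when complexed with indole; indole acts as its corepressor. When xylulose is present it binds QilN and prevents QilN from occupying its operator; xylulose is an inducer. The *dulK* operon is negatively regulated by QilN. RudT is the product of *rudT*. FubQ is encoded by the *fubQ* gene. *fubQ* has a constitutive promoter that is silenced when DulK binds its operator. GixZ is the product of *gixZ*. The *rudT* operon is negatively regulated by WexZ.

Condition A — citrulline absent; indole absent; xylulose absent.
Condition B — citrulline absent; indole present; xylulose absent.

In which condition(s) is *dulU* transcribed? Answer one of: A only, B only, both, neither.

Condition A:
Citrulline is absent, so MorL is active.
No repressor is bound and MorL is active, so *cilL* is transcribed.
So CilL is produced and active.
Indole is absent, so WexZ is inactive.
With no repressor bound, *rudT* is transcribed.
So RudT is produced and active.
With repressor RudT bound, *gixZ* is not transcribed.
So GixZ is not produced.
Xylulose is absent, so QilN is active.
With repressor QilN bound, *dulK* is not transcribed.
So DulK is not produced.
With no repressor bound, *fubQ* is transcribed.
So FubQ is produced and active.
With repressor CilL bound, *dulU* is not transcribed.
→ *dulU* is OFF in A.
Condition B:
Citrulline is absent, so MorL is active.
No repressor is bound and MorL is active, so *cilL* is transcribed.
So CilL is produced and active.
Indole is present, so WexZ is active.
With repressor WexZ bound, *rudT* is not transcribed.
So RudT is not produced.
With no repressor bound, *gixZ* is transcribed.
So GixZ is produced and active.
Xylulose is absent, so QilN is active.
With repressor QilN bound, *dulK* is not transcribed.
So DulK is not produced.
With no repressor bound, *fubQ* is transcribed.
So FubQ is produced and active.
With repressor CilL bound, *dulU* is not transcribed.
→ *dulU* is OFF in B.

neither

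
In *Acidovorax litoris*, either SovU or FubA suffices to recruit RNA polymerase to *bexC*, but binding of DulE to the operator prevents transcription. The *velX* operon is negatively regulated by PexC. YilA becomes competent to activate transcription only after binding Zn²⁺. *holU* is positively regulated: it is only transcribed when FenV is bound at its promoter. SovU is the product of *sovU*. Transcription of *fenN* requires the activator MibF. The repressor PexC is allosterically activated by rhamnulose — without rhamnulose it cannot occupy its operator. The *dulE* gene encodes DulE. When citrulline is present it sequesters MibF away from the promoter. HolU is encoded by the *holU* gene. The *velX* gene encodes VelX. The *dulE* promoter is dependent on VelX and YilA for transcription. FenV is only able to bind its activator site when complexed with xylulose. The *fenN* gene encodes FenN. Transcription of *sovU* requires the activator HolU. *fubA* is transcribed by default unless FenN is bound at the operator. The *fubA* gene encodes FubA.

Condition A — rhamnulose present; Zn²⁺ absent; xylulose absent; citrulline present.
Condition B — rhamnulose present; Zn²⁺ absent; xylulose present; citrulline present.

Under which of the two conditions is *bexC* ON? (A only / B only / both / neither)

both

Condition A:
Rhamnulose is present, so PexC is active.
With repressor PexC bound, *velX* is not transcribed.
So VelX is not produced.
Zn²⁺ is absent, so YilA is inactive.
Required activator VelX is absent, so *dulE* is not transcribed.
So DulE is not produced.
Xylulose is absent, so FenV is inactive.
Required activator FenV is absent, so *holU* is not transcribed.
So HolU is not produced.
Required activator HolU is absent, so *sovU* is not transcribed.
So SovU is not produced.
Citrulline is present, so MibF is inactive.
Required activator MibF is absent, so *fenN* is not transcribed.
So FenN is not produced.
With no repressor bound, *fubA* is transcribed.
So FubA is produced and active.
Activator FubA is present, so *bexC* is transcribed.
→ *bexC* is ON in A.
Condition B:
Rhamnulose is present, so PexC is active.
With repressor PexC bound, *velX* is not transcribed.
So VelX is not produced.
Zn²⁺ is absent, so YilA is inactive.
Required activator VelX is absent, so *dulE* is not transcribed.
So DulE is not produced.
Xylulose is present, so FenV is active.
No repressor is bound and FenV is active, so *holU* is transcribed.
So HolU is produced and active.
No repressor is bound and HolU is active, so *sovU* is transcribed.
So SovU is produced and active.
Citrulline is present, so MibF is inactive.
Required activator MibF is absent, so *fenN* is not transcribed.
So FenN is not produced.
With no repressor bound, *fubA* is transcribed.
So FubA is produced and active.
Activator SovU is present, so *bexC* is transcribed.
→ *bexC* is ON in B.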